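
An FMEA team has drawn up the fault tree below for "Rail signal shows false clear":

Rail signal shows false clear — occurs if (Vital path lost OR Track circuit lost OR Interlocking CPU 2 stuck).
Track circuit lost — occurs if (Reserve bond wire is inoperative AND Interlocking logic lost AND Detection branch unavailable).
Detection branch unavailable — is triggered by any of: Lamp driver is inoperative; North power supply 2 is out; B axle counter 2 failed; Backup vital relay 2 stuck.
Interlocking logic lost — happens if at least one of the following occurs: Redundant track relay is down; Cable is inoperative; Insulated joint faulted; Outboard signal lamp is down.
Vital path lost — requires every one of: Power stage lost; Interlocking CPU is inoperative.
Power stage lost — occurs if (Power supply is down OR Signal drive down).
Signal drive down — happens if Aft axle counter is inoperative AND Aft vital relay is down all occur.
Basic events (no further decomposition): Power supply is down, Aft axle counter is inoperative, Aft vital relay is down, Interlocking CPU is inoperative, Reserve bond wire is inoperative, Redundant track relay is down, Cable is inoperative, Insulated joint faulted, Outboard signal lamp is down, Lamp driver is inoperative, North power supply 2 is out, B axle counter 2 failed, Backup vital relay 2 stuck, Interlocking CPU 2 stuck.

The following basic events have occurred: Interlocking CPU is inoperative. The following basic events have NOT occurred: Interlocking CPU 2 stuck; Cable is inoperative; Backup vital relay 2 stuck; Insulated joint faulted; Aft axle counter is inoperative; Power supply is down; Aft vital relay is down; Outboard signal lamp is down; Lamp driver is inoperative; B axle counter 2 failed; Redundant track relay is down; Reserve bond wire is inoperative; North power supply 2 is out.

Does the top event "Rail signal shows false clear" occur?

Signal drive down [AND]: Aft axle counter is inoperative=not, Aft vital relay is down=not → not all inputs occur → does not occur.
Power stage lost [OR]: Power supply is down=not, Signal drive down=not → no input occurs → does not occur.
Vital path lost [AND]: Power stage lost=not, Interlocking CPU is inoperative=occurs → not all inputs occur → does not occur.
Interlocking logic lost [OR]: Redundant track relay is down=not, Cable is inoperative=not, Insulated joint faulted=not, Outboard signal lamp is down=not → no input occurs → does not occur.
Detection branch unavailable [OR]: Lamp driver is inoperative=not, North power supply 2 is out=not, B axle counter 2 failed=not, Backup vital relay 2 stuck=not → no input occurs → does not occur.
Track circuit lost [AND]: Reserve bond wire is inoperative=not, Interlocking logic lost=not, Detection branch unavailable=not → not all inputs occur → does not occur.
Rail signal shows false clear [OR]: Vital path lost=not, Track circuit lost=not, Interlocking CPU 2 stuck=not → no input occurs → does not occur.

No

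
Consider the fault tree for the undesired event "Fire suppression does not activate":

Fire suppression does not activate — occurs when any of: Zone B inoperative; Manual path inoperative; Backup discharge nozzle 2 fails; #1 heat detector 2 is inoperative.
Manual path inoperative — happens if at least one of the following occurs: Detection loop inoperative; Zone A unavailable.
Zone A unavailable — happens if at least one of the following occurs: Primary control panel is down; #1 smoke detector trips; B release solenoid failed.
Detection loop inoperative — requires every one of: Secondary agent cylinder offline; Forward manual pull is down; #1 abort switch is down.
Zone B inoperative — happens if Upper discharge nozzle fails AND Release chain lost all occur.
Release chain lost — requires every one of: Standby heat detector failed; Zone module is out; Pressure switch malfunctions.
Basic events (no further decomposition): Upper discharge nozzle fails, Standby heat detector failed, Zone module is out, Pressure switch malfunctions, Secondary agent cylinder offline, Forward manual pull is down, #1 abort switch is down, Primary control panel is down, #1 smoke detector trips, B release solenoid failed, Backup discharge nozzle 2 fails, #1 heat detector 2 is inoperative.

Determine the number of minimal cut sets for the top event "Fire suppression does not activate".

Release chain lost [AND]: one cut set from each child combined → 1 × 1 × 1 = 1 cut set(s).
Zone B inoperative [AND]: one cut set from each child combined → 1 × 1 = 1 cut set(s).
Detection loop inoperative [AND]: one cut set from each child combined → 1 × 1 × 1 = 1 cut set(s).
Zone A unavailable [OR]: union of children's cut sets → 3 cut set(s).
Manual path inoperative [OR]: union of children's cut sets → 4 cut set(s).
Fire suppression does not activate [OR]: union of children's cut sets → 7 cut set(s).
Minimal cut sets: {Pressure switch malfunctions, Standby heat detector failed, Upper discharge nozzle fails, Zone module is out}; {#1 abort switch is down, Forward manual pull is down, Secondary agent cylinder offline}; {Primary control panel is down}; {#1 smoke detector trips}; {B release solenoid failed}; {Backup discharge nozzle 2 fails}; {#1 heat detector 2 is inoperative}.

7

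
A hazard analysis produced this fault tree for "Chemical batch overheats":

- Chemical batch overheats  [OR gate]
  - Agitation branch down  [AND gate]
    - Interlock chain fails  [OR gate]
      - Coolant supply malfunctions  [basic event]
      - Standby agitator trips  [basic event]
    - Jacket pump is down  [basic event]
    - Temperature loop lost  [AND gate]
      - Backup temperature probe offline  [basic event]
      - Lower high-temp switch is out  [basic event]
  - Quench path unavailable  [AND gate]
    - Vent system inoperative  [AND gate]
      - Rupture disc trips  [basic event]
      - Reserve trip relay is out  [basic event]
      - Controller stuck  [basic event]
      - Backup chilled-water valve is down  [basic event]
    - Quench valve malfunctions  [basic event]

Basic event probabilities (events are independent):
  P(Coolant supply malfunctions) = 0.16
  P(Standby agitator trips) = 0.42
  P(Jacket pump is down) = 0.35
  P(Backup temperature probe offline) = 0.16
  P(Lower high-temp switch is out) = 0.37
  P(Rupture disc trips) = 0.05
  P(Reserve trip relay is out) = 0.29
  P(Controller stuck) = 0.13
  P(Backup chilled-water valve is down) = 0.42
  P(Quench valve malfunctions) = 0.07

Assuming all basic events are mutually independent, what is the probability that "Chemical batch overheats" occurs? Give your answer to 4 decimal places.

P(Interlock chain fails) [OR] = 1 − (1−0.16) × (1−0.42) = 0.512800
P(Temperature loop lost) [AND] = 0.16 × 0.37 = 0.059200
P(Agitation branch down) [AND] = 0.512800 × 0.35 × 0.059200 = 0.010625
P(Vent system inoperative) [AND] = 0.05 × 0.29 × 0.13 × 0.42 = 0.000792
P(Quench path unavailable) [AND] = 0.000792 × 0.07 = 0.000055
P(Chemical batch overheats) [OR] = 1 − (1−0.010625) × (1−0.000055) = 0.010679
Rounded to 4 decimal places: P(Chemical batch overheats) ≈ 0.0107.

0.0107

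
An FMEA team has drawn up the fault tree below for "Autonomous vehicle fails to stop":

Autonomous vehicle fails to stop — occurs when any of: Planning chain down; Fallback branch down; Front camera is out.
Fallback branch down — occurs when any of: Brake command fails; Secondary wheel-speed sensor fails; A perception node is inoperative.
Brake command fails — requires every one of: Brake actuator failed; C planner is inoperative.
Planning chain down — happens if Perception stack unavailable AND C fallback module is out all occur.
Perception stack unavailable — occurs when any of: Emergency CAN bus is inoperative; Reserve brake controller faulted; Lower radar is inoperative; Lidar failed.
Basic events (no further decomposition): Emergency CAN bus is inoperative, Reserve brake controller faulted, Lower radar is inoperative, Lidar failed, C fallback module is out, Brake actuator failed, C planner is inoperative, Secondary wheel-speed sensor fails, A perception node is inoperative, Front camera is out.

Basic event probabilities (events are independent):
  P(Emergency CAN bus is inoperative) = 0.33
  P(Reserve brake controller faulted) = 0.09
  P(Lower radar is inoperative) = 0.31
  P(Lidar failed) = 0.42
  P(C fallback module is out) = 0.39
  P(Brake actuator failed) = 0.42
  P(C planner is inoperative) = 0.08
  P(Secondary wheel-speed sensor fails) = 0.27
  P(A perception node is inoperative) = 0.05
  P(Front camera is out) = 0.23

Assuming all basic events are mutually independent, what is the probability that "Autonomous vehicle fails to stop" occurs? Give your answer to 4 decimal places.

0.6361

P(Perception stack unavailable) [OR] = 1 − (1−0.33) × (1−0.09) × (1−0.31) × (1−0.42) = 0.755998
P(Planning chain down) [AND] = 0.755998 × 0.39 = 0.294839
P(Brake command fails) [AND] = 0.42 × 0.08 = 0.033600
P(Fallback branch down) [OR] = 1 − (1−0.033600) × (1−0.27) × (1−0.05) = 0.329802
P(Autonomous vehicle fails to stop) [OR] = 1 − (1−0.294839) × (1−0.329802) × (1−0.23) = 0.636100
Rounded to 4 decimal places: P(Autonomous vehicle fails to stop) ≈ 0.6361.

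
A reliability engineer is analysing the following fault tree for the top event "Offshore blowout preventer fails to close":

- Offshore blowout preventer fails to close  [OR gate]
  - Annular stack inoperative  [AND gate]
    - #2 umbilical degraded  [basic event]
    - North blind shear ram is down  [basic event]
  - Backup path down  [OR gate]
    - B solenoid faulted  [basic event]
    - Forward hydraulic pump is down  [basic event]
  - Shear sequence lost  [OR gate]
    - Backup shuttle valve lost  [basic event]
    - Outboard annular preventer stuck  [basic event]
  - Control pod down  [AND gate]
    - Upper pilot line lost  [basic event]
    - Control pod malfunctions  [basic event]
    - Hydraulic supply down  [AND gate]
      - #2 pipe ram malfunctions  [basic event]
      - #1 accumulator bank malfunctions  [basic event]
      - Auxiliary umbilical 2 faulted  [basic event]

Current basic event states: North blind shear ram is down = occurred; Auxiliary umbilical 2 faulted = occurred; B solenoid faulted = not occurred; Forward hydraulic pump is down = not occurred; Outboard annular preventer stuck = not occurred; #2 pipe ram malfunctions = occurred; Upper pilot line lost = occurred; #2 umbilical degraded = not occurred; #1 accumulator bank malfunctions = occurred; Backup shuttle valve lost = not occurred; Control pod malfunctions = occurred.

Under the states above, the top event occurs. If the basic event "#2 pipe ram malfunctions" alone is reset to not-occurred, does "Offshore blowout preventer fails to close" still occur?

Counterfactual: set "#2 pipe ram malfunctions" to not occurred.
Annular stack inoperative [AND]: #2 umbilical degraded=not, North blind shear ram is down=occurs → not all inputs occur → does not occur.
Backup path down [OR]: B solenoid faulted=not, Forward hydraulic pump is down=not → no input occurs → does not occur.
Shear sequence lost [OR]: Backup shuttle valve lost=not, Outboard annular preventer stuck=not → no input occurs → does not occur.
Hydraulic supply down [AND]: #2 pipe ram malfunctions=not, #1 accumulator bank malfunctions=occurs, Auxiliary umbilical 2 faulted=occurs → not all inputs occur → does not occur.
Control pod down [AND]: Upper pilot line lost=occurs, Control pod malfunctions=occurs, Hydraulic supply down=not → not all inputs occur → does not occur.
Offshore blowout preventer fails to close [OR]: Annular stack inoperative=not, Backup path down=not, Shear sequence lost=not, Control pod down=not → no input occurs → does not occur.

No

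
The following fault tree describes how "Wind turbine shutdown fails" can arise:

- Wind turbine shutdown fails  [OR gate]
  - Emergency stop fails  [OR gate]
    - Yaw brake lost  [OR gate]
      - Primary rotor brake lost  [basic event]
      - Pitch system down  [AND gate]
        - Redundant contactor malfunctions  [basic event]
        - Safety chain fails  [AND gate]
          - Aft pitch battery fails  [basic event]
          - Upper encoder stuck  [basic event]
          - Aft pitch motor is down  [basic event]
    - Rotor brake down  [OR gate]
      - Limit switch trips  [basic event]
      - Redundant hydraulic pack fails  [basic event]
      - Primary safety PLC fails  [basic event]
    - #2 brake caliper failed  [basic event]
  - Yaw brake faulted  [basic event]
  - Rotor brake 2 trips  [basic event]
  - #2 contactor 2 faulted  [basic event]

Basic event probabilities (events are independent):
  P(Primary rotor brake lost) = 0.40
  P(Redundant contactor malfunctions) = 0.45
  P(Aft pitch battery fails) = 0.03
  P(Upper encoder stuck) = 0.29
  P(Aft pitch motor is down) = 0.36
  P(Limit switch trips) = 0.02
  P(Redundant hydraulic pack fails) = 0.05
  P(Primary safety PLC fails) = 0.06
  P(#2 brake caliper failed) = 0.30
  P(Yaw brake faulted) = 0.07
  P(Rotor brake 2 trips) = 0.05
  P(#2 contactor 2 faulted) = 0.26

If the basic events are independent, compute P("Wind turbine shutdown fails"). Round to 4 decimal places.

P(Safety chain fails) [AND] = 0.03 × 0.29 × 0.36 = 0.003132
P(Pitch system down) [AND] = 0.45 × 0.003132 = 0.001409
P(Yaw brake lost) [OR] = 1 − (1−0.40) × (1−0.001409) = 0.400845
P(Rotor brake down) [OR] = 1 − (1−0.02) × (1−0.05) × (1−0.06) = 0.124860
P(Emergency stop fails) [OR] = 1 − (1−0.400845) × (1−0.124860) × (1−0.30) = 0.632959
P(Wind turbine shutdown fails) [OR] = 1 − (1−0.632959) × (1−0.07) × (1−0.05) × (1−0.26) = 0.760032
Rounded to 4 decimal places: P(Wind turbine shutdown fails) ≈ 0.7600.

0.7600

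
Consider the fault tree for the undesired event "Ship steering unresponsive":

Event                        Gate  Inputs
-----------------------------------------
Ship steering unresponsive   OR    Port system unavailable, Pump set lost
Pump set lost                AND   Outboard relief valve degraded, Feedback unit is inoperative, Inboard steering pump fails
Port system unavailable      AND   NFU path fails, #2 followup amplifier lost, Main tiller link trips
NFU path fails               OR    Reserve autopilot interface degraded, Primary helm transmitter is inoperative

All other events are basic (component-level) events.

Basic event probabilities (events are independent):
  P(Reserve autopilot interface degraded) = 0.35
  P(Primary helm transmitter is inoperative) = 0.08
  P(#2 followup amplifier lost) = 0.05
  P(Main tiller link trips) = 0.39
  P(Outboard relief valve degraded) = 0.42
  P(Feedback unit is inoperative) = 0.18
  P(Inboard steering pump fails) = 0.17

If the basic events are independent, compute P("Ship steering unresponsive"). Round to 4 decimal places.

P(NFU path fails) [OR] = 1 − (1−0.35) × (1−0.08) = 0.402000
P(Port system unavailable) [AND] = 0.402000 × 0.05 × 0.39 = 0.007839
P(Pump set lost) [AND] = 0.42 × 0.18 × 0.17 = 0.012852
P(Ship steering unresponsive) [OR] = 1 − (1−0.007839) × (1−0.012852) = 0.020590
Rounded to 4 decimal places: P(Ship steering unresponsive) ≈ 0.0206.

0.0206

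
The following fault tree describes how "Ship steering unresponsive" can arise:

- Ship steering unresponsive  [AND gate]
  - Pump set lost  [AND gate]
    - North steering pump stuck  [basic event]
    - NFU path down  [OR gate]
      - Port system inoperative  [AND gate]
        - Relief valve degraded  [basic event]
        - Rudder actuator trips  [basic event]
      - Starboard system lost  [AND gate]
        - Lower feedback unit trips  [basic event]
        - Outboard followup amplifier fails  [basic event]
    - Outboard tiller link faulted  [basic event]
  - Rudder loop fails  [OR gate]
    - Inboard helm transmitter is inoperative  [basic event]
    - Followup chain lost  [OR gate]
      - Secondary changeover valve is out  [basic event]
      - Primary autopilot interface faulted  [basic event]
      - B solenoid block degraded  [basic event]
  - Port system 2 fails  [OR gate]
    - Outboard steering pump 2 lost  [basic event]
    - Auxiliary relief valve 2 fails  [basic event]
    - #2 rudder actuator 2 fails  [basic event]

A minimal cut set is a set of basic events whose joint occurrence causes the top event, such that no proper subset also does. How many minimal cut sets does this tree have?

Port system inoperative [AND]: one cut set from each child combined → 1 × 1 = 1 cut set(s).
Starboard system lost [AND]: one cut set from each child combined → 1 × 1 = 1 cut set(s).
NFU path down [OR]: union of children's cut sets → 2 cut set(s).
Pump set lost [AND]: one cut set from each child combined → 1 × 2 × 1 = 2 cut set(s).
Followup chain lost [OR]: union of children's cut sets → 3 cut set(s).
Rudder loop fails [OR]: union of children's cut sets → 4 cut set(s).
Port system 2 fails [OR]: union of children's cut sets → 3 cut set(s).
Ship steering unresponsive [AND]: one cut set from each child combined → 2 × 4 × 3 = 24 cut set(s).

24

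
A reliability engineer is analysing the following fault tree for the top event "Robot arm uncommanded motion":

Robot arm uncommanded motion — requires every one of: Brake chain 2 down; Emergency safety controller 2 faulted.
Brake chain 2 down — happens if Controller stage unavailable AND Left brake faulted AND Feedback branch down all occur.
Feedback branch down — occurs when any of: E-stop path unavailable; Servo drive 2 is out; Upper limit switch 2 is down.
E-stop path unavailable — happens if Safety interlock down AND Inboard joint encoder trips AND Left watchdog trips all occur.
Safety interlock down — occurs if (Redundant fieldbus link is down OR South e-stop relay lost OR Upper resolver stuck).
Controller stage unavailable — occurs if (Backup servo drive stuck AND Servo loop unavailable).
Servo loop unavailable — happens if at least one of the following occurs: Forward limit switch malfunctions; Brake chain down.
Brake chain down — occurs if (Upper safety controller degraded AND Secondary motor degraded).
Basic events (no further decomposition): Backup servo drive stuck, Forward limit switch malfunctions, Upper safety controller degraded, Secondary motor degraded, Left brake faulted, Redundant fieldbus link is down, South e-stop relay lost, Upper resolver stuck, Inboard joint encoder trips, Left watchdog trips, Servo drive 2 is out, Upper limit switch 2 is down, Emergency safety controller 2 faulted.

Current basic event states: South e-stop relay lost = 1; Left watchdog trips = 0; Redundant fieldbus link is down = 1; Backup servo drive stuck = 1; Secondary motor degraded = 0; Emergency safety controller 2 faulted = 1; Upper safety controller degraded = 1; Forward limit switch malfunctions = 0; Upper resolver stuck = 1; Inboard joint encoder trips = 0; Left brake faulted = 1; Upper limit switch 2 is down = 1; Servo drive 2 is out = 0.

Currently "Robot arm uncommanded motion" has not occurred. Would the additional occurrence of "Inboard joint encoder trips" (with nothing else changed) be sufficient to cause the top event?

Counterfactual: set "Inboard joint encoder trips" to occurred.
Brake chain down [AND]: Upper safety controller degraded=occurs, Secondary motor degraded=not → not all inputs occur → does not occur.
Servo loop unavailable [OR]: Forward limit switch malfunctions=not, Brake chain down=not → no input occurs → does not occur.
Controller stage unavailable [AND]: Backup servo drive stuck=occurs, Servo loop unavailable=not → not all inputs occur → does not occur.
Safety interlock down [OR]: Redundant fieldbus link is down=occurs, South e-stop relay lost=occurs, Upper resolver stuck=occurs → at least one input occurs → occurs.
E-stop path unavailable [AND]: Safety interlock down=occurs, Inboard joint encoder trips=occurs, Left watchdog trips=not → not all inputs occur → does not occur.
Feedback branch down [OR]: E-stop path unavailable=not, Servo drive 2 is out=not, Upper limit switch 2 is down=occurs → at least one input occurs → occurs.
Brake chain 2 down [AND]: Controller stage unavailable=not, Left brake faulted=occurs, Feedback branch down=occurs → not all inputs occur → does not occur.
Robot arm uncommanded motion [AND]: Brake chain 2 down=not, Emergency safety controller 2 faulted=occurs → not all inputs occur → does not occur.

No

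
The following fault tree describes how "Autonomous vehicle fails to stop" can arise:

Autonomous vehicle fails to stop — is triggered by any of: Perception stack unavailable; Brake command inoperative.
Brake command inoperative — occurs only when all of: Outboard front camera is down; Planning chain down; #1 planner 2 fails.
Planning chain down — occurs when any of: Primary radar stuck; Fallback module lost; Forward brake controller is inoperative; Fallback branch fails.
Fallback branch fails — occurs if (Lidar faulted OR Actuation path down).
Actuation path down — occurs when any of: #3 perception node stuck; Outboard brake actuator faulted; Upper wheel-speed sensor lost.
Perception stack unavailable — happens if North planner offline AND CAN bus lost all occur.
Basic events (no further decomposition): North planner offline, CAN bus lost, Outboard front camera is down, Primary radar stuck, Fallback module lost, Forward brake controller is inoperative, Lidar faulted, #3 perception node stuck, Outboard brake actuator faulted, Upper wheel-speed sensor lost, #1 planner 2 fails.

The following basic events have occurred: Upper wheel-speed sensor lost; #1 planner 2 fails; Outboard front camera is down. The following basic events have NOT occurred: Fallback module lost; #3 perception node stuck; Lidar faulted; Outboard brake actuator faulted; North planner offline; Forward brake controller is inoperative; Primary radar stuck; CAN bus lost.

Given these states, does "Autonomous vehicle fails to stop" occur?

Yes

Perception stack unavailable [AND]: North planner offline=not, CAN bus lost=not → not all inputs occur → does not occur.
Actuation path down [OR]: #3 perception node stuck=not, Outboard brake actuator faulted=not, Upper wheel-speed sensor lost=occurs → at least one input occurs → occurs.
Fallback branch fails [OR]: Lidar faulted=not, Actuation path down=occurs → at least one input occurs → occurs.
Planning chain down [OR]: Primary radar stuck=not, Fallback module lost=not, Forward brake controller is inoperative=not, Fallback branch fails=occurs → at least one input occurs → occurs.
Brake command inoperative [AND]: Outboard front camera is down=occurs, Planning chain down=occurs, #1 planner 2 fails=occurs → all inputs occur → occurs.
Autonomous vehicle fails to stop [OR]: Perception stack unavailable=not, Brake command inoperative=occurs → at least one input occurs → occurs.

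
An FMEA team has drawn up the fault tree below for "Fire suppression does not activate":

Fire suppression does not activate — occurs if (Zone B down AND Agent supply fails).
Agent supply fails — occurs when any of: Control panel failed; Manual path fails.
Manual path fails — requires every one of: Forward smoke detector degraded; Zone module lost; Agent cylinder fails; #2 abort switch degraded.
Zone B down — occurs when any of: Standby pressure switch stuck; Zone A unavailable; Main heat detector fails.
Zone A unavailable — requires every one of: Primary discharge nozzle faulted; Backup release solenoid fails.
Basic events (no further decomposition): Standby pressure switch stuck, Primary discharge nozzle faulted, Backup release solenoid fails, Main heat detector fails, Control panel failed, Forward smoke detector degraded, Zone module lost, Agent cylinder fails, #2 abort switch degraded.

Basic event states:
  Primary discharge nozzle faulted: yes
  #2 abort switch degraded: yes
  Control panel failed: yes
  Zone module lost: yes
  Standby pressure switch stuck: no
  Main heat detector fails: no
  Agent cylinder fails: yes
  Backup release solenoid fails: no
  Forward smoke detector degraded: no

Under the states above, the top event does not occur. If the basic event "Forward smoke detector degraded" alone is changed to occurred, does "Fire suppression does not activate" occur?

No

Counterfactual: set "Forward smoke detector degraded" to occurred.
Zone A unavailable [AND]: Primary discharge nozzle faulted=occurs, Backup release solenoid fails=not → not all inputs occur → does not occur.
Zone B down [OR]: Standby pressure switch stuck=not, Zone A unavailable=not, Main heat detector fails=not → no input occurs → does not occur.
Manual path fails [AND]: Forward smoke detector degraded=occurs, Zone module lost=occurs, Agent cylinder fails=occurs, #2 abort switch degraded=occurs → all inputs occur → occurs.
Agent supply fails [OR]: Control panel failed=occurs, Manual path fails=occurs → at least one input occurs → occurs.
Fire suppression does not activate [AND]: Zone B down=not, Agent supply fails=occurs → not all inputs occur → does not occur.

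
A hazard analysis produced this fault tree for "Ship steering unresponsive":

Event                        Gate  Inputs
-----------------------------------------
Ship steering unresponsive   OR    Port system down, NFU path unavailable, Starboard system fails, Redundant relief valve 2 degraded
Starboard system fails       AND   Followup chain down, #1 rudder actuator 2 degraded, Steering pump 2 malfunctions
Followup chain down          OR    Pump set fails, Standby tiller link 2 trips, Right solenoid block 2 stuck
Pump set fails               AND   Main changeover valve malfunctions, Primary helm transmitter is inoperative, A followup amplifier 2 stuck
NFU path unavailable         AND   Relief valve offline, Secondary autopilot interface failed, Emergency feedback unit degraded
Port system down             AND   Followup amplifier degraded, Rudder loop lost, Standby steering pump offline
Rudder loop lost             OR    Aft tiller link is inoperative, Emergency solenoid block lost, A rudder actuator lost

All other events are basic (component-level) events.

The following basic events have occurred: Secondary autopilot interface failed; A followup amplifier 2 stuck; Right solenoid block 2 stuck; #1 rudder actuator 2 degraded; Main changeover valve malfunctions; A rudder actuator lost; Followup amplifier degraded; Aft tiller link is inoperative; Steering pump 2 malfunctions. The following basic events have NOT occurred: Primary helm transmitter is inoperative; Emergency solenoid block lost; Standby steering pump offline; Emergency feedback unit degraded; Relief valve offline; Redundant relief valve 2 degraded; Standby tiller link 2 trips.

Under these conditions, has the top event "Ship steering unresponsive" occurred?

Rudder loop lost [OR]: Aft tiller link is inoperative=occurs, Emergency solenoid block lost=not, A rudder actuator lost=occurs → at least one input occurs → occurs.
Port system down [AND]: Followup amplifier degraded=occurs, Rudder loop lost=occurs, Standby steering pump offline=not → not all inputs occur → does not occur.
NFU path unavailable [AND]: Relief valve offline=not, Secondary autopilot interface failed=occurs, Emergency feedback unit degraded=not → not all inputs occur → does not occur.
Pump set fails [AND]: Main changeover valve malfunctions=occurs, Primary helm transmitter is inoperative=not, A followup amplifier 2 stuck=occurs → not all inputs occur → does not occur.
Followup chain down [OR]: Pump set fails=not, Standby tiller link 2 trips=not, Right solenoid block 2 stuck=occurs → at least one input occurs → occurs.
Starboard system fails [AND]: Followup chain down=occurs, #1 rudder actuator 2 degraded=occurs, Steering pump 2 malfunctions=occurs → all inputs occur → occurs.
Ship steering unresponsive [OR]: Port system down=not, NFU path unavailable=not, Starboard system fails=occurs, Redundant relief valve 2 degraded=not → at least one input occurs → occurs.

Yes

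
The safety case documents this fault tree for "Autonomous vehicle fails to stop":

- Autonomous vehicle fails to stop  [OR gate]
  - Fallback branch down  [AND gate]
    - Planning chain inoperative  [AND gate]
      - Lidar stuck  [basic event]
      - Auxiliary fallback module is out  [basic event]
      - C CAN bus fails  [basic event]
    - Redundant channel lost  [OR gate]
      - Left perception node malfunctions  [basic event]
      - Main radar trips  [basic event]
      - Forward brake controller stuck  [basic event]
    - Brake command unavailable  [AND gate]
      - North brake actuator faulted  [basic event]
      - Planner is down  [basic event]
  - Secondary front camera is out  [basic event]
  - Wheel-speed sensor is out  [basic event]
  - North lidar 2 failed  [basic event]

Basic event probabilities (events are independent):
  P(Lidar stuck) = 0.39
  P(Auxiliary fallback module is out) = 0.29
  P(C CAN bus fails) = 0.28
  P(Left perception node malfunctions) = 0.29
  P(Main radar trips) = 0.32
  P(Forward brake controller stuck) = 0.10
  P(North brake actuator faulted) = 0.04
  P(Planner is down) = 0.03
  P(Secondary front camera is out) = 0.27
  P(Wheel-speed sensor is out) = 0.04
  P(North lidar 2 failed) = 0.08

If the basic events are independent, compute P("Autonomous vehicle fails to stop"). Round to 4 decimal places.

P(Planning chain inoperative) [AND] = 0.39 × 0.29 × 0.28 = 0.031668
P(Redundant channel lost) [OR] = 1 − (1−0.29) × (1−0.32) × (1−0.10) = 0.565480
P(Brake command unavailable) [AND] = 0.04 × 0.03 = 0.001200
P(Fallback branch down) [AND] = 0.031668 × 0.565480 × 0.001200 = 0.000021
P(Autonomous vehicle fails to stop) [OR] = 1 − (1−0.000021) × (1−0.27) × (1−0.04) × (1−0.08) = 0.355278
Rounded to 4 decimal places: P(Autonomous vehicle fails to stop) ≈ 0.3553.

0.3553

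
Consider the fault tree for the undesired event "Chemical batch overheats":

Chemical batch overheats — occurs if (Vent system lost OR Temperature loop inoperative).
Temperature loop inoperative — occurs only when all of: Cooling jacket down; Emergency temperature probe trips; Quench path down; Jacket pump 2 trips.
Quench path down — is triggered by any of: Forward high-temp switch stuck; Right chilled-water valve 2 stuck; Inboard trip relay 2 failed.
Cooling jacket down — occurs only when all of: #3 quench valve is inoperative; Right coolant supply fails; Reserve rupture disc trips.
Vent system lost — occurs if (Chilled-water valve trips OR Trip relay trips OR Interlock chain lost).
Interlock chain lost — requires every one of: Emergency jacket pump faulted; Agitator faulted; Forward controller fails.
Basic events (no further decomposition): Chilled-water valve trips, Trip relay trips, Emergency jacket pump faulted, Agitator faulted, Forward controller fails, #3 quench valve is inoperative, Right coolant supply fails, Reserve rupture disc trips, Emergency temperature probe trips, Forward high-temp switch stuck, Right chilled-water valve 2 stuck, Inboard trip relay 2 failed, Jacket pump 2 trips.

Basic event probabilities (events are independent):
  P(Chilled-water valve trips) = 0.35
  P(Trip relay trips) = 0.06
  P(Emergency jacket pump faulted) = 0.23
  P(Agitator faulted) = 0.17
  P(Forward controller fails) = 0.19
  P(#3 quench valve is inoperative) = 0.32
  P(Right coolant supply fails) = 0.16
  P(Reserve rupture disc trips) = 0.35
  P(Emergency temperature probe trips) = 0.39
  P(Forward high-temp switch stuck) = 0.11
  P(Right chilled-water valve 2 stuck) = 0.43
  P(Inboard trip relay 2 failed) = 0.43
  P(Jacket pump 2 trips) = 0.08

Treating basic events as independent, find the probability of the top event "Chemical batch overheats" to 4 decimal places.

0.3938

P(Interlock chain lost) [AND] = 0.23 × 0.17 × 0.19 = 0.007429
P(Vent system lost) [OR] = 1 − (1−0.35) × (1−0.06) × (1−0.007429) = 0.393539
P(Cooling jacket down) [AND] = 0.32 × 0.16 × 0.35 = 0.017920
P(Quench path down) [OR] = 1 − (1−0.11) × (1−0.43) × (1−0.43) = 0.710839
P(Temperature loop inoperative) [AND] = 0.017920 × 0.39 × 0.710839 × 0.08 = 0.000397
P(Chemical batch overheats) [OR] = 1 − (1−0.393539) × (1−0.000397) = 0.393780
Rounded to 4 decimal places: P(Chemical batch overheats) ≈ 0.3938.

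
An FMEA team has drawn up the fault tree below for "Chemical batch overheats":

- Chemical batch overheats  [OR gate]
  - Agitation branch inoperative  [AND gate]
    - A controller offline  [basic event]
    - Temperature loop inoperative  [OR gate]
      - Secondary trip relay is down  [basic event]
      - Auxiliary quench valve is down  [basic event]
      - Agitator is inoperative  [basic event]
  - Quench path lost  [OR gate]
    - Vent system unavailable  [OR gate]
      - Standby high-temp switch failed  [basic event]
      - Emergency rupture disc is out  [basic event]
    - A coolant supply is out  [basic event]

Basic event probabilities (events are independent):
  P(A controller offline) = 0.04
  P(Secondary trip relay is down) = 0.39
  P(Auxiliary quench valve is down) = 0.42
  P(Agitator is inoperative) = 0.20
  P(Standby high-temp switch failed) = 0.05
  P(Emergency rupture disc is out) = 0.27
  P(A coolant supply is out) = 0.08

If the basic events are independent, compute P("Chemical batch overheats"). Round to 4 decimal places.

0.3803

P(Temperature loop inoperative) [OR] = 1 − (1−0.39) × (1−0.42) × (1−0.20) = 0.716960
P(Agitation branch inoperative) [AND] = 0.04 × 0.716960 = 0.028678
P(Vent system unavailable) [OR] = 1 − (1−0.05) × (1−0.27) = 0.306500
P(Quench path lost) [OR] = 1 − (1−0.306500) × (1−0.08) = 0.361980
P(Chemical batch overheats) [OR] = 1 − (1−0.028678) × (1−0.361980) = 0.380277
Rounded to 4 decimal places: P(Chemical batch overheats) ≈ 0.3803.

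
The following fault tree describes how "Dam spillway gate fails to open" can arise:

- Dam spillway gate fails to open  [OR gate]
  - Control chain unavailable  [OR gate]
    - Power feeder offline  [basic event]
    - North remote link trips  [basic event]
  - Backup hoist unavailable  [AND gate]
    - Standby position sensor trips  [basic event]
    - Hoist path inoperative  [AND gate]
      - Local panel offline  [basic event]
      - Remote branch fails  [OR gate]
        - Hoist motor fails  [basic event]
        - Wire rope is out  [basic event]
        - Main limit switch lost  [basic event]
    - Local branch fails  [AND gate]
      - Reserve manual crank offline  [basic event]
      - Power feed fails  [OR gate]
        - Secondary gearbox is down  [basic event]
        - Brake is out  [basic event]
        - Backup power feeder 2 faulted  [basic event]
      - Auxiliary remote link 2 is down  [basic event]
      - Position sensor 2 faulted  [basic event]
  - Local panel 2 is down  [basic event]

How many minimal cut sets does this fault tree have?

12

Control chain unavailable [OR]: union of children's cut sets → 2 cut set(s).
Remote branch fails [OR]: union of children's cut sets → 3 cut set(s).
Hoist path inoperative [AND]: one cut set from each child combined → 1 × 3 = 3 cut set(s).
Power feed fails [OR]: union of children's cut sets → 3 cut set(s).
Local branch fails [AND]: one cut set from each child combined → 1 × 3 × 1 × 1 = 3 cut set(s).
Backup hoist unavailable [AND]: one cut set from each child combined → 1 × 3 × 3 = 9 cut set(s).
Dam spillway gate fails to open [OR]: union of children's cut sets → 12 cut set(s).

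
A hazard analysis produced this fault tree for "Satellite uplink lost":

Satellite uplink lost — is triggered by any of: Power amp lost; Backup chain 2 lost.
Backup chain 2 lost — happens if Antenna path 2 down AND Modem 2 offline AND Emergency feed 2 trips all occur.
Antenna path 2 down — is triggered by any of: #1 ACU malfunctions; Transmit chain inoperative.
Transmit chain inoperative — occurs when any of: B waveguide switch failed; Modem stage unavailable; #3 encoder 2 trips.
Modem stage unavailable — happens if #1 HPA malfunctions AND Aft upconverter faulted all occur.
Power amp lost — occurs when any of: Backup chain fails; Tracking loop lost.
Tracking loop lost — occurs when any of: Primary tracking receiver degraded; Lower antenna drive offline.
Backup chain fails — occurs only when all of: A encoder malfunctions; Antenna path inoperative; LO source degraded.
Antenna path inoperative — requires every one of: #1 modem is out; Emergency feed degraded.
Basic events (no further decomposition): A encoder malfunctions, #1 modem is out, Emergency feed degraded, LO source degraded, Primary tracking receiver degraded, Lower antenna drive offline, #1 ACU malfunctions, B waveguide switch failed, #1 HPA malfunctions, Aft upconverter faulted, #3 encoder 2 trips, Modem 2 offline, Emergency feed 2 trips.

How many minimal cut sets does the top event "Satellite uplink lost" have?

Antenna path inoperative [AND]: one cut set from each child combined → 1 × 1 = 1 cut set(s).
Backup chain fails [AND]: one cut set from each child combined → 1 × 1 × 1 = 1 cut set(s).
Tracking loop lost [OR]: union of children's cut sets → 2 cut set(s).
Power amp lost [OR]: union of children's cut sets → 3 cut set(s).
Modem stage unavailable [AND]: one cut set from each child combined → 1 × 1 = 1 cut set(s).
Transmit chain inoperative [OR]: union of children's cut sets → 3 cut set(s).
Antenna path 2 down [OR]: union of children's cut sets → 4 cut set(s).
Backup chain 2 lost [AND]: one cut set from each child combined → 4 × 1 × 1 = 4 cut set(s).
Satellite uplink lost [OR]: union of children's cut sets → 7 cut set(s).
Minimal cut sets: {#1 modem is out, A encoder malfunctions, Emergency feed degraded, LO source degraded}; {Primary tracking receiver degraded}; {Lower antenna drive offline}; {#1 ACU malfunctions, Emergency feed 2 trips, Modem 2 offline}; {B waveguide switch failed, Emergency feed 2 trips, Modem 2 offline}; {#1 HPA malfunctions, Aft upconverter faulted, Emergency feed 2 trips, Modem 2 offline}; {#3 encoder 2 trips, Emergency feed 2 trips, Modem 2 offline}.

7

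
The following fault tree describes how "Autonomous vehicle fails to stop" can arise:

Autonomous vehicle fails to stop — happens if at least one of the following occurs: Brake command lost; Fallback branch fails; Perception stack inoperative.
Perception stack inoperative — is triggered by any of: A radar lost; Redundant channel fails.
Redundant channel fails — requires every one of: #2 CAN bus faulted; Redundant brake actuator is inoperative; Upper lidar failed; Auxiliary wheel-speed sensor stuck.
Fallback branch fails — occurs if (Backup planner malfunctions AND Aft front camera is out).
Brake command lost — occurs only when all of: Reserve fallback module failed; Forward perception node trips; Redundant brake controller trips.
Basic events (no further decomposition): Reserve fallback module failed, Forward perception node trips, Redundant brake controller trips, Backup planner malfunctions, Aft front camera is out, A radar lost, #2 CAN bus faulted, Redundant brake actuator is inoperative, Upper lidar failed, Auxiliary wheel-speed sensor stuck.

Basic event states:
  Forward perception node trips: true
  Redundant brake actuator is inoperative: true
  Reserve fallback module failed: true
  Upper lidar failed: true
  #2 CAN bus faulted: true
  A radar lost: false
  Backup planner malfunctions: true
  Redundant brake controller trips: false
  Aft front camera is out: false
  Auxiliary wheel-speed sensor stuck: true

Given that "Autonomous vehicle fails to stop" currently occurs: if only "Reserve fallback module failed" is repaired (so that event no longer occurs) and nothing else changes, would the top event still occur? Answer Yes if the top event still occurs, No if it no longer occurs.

Yes

Counterfactual: set "Reserve fallback module failed" to not occurred.
Brake command lost [AND]: Reserve fallback module failed=not, Forward perception node trips=occurs, Redundant brake controller trips=not → not all inputs occur → does not occur.
Fallback branch fails [AND]: Backup planner malfunctions=occurs, Aft front camera is out=not → not all inputs occur → does not occur.
Redundant channel fails [AND]: #2 CAN bus faulted=occurs, Redundant brake actuator is inoperative=occurs, Upper lidar failed=occurs, Auxiliary wheel-speed sensor stuck=occurs → all inputs occur → occurs.
Perception stack inoperative [OR]: A radar lost=not, Redundant channel fails=occurs → at least one input occurs → occurs.
Autonomous vehicle fails to stop [OR]: Brake command lost=not, Fallback branch fails=not, Perception stack inoperative=occurs → at least one input occurs → occurs.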